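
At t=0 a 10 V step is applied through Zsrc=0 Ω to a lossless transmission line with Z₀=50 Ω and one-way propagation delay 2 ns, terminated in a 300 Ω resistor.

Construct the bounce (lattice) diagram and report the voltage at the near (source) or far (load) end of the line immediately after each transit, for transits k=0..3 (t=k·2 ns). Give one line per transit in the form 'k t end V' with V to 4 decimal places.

Γ_L=0.714286, Γ_S=-1.000000; launch V₁=10·50/50=10.000000
k=0 src: V=10.0000
k=1 load: inc=10.000000, refl=10.000000·0.714286=7.1429; V=0.000000+10.000000+7.142857=17.1429
k=2 src: inc=7.142857, refl=7.142857·-1.000000=-7.1429; V=10.000000+7.142857+-7.142857=10.0000
k=3 load: inc=-7.142857, refl=-7.142857·0.714286=-5.1020; V=17.142857+-7.142857+-5.102041=4.8980

0 0 source 10.0000
1 2 load 17.1429
2 4 source 10.0000
3 6 load 4.8980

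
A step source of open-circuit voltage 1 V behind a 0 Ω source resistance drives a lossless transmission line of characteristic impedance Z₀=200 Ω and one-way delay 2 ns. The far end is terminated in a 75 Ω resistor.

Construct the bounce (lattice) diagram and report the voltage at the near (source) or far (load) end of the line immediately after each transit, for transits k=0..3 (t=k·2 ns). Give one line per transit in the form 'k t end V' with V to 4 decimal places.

Γ_L=-0.454545, Γ_S=-1.000000; launch V₁=1·200/200=1.000000
k=0 src: V=1.0000
k=1 load: inc=1.000000, refl=1.000000·-0.454545=-0.4545; V=0.000000+1.000000+-0.454545=0.5455
k=2 src: inc=-0.454545, refl=-0.454545·-1.000000=0.4545; V=1.000000+-0.454545+0.454545=1.0000
k=3 load: inc=0.454545, refl=0.454545·-0.454545=-0.2066; V=0.545455+0.454545+-0.206612=0.7934

0 0 source 1.0000
1 2 load 0.5455
2 4 source 1.0000
3 6 load 0.7934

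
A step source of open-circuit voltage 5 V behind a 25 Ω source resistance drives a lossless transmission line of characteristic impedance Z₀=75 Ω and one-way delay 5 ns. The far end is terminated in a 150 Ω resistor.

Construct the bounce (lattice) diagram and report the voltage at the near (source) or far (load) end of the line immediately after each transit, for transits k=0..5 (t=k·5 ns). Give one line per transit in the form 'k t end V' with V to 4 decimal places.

Γ_L=0.333333, Γ_S=-0.500000; launch V₁=5·75/100=3.750000
k=0 src: V=3.7500
k=1 load: inc=3.750000, refl=3.750000·0.333333=1.2500; V=0.000000+3.750000+1.250000=5.0000
k=2 src: inc=1.250000, refl=1.250000·-0.500000=-0.6250; V=3.750000+1.250000+-0.625000=4.3750
k=3 load: inc=-0.625000, refl=-0.625000·0.333333=-0.2083; V=5.000000+-0.625000+-0.208333=4.1667
k=4 src: inc=-0.208333, refl=-0.208333·-0.500000=0.1042; V=4.375000+-0.208333+0.104167=4.2708
k=5 load: inc=0.104167, refl=0.104167·0.333333=0.0347; V=4.166667+0.104167+0.034722=4.3056

0 0 source 3.7500
1 5 load 5.0000
2 10 source 4.3750
3 15 load 4.1667
4 20 source 4.2708
5 25 load 4.3056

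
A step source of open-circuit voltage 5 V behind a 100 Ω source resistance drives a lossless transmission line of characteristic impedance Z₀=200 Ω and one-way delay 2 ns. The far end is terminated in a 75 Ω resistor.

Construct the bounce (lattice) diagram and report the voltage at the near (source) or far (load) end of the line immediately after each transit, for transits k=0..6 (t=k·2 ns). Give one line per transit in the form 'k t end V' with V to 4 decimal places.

Γ_L=-0.454545, Γ_S=-0.333333; launch V₁=5·200/300=3.333333
k=0 src: V=3.3333
k=1 load: inc=3.333333, refl=3.333333·-0.454545=-1.5152; V=0.000000+3.333333+-1.515152=1.8182
k=2 src: inc=-1.515152, refl=-1.515152·-0.333333=0.5051; V=3.333333+-1.515152+0.505051=2.3232
k=3 load: inc=0.505051, refl=0.505051·-0.454545=-0.2296; V=1.818182+0.505051+-0.229568=2.0937
k=4 src: inc=-0.229568, refl=-0.229568·-0.333333=0.0765; V=2.323232+-0.229568+0.076523=2.1702
k=5 load: inc=0.076523, refl=0.076523·-0.454545=-0.0348; V=2.093664+0.076523+-0.034783=2.1354
k=6 src: inc=-0.034783, refl=-0.034783·-0.333333=0.0116; V=2.170187+-0.034783+0.011594=2.1470

0 0 source 3.3333
1 2 load 1.8182
2 4 source 2.3232
3 6 load 2.0937
4 8 source 2.1702
5 10 load 2.1354
6 12 source 2.1470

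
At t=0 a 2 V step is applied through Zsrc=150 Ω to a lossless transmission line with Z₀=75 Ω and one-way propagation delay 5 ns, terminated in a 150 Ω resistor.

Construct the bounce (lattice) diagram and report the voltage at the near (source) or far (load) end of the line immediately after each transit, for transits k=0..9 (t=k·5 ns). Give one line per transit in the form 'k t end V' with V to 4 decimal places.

0 0 source 0.6667
1 5 load 0.8889
2 10 source 0.9630
3 15 load 0.9877
4 20 source 0.9959
5 25 load 0.9986
6 30 source 0.9995
7 35 load 0.9998
8 40 source 0.9999
9 45 load 1.0000

Γ_L=0.333333, Γ_S=0.333333; launch V₁=2·75/225=0.666667
k=0 src: V=0.6667
k=1 load: inc=0.666667, refl=0.666667·0.333333=0.2222; V=0.000000+0.666667+0.222222=0.8889
k=2 src: inc=0.222222, refl=0.222222·0.333333=0.0741; V=0.666667+0.222222+0.074074=0.9630
k=3 load: inc=0.074074, refl=0.074074·0.333333=0.0247; V=0.888889+0.074074+0.024691=0.9877
k=4 src: inc=0.024691, refl=0.024691·0.333333=0.0082; V=0.962963+0.024691+0.008230=0.9959
k=5 load: inc=0.008230, refl=0.008230·0.333333=0.0027; V=0.987654+0.008230+0.002743=0.9986
k=6 src: inc=0.002743, refl=0.002743·0.333333=0.0009; V=0.995885+0.002743+0.000914=0.9995
k=7 load: inc=0.000914, refl=0.000914·0.333333=0.0003; V=0.998628+0.000914+0.000305=0.9998
k=8 src: inc=0.000305, refl=0.000305·0.333333=0.0001; V=0.999543+0.000305+0.000102=0.9999
k=9 load: inc=0.000102, refl=0.000102·0.333333=0.0000; V=0.999848+0.000102+0.000034=1.0000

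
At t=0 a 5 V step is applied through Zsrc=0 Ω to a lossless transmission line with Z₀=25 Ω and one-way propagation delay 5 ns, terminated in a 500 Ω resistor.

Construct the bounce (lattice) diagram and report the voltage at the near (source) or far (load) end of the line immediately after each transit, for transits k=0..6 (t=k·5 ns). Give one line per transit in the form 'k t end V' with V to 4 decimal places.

Γ_L=0.904762, Γ_S=-1.000000; launch V₁=5·25/25=5.000000
k=0 src: V=5.0000
k=1 load: inc=5.000000, refl=5.000000·0.904762=4.5238; V=0.000000+5.000000+4.523810=9.5238
k=2 src: inc=4.523810, refl=4.523810·-1.000000=-4.5238; V=5.000000+4.523810+-4.523810=5.0000
k=3 load: inc=-4.523810, refl=-4.523810·0.904762=-4.0930; V=9.523810+-4.523810+-4.092971=0.9070
k=4 src: inc=-4.092971, refl=-4.092971·-1.000000=4.0930; V=5.000000+-4.092971+4.092971=5.0000
k=5 load: inc=4.092971, refl=4.092971·0.904762=3.7032; V=0.907029+4.092971+3.703164=8.7032
k=6 src: inc=3.703164, refl=3.703164·-1.000000=-3.7032; V=5.000000+3.703164+-3.703164=5.0000

0 0 source 5.0000
1 5 load 9.5238
2 10 source 5.0000
3 15 load 0.9070
4 20 source 5.0000
5 25 load 8.7032
6 30 source 5.0000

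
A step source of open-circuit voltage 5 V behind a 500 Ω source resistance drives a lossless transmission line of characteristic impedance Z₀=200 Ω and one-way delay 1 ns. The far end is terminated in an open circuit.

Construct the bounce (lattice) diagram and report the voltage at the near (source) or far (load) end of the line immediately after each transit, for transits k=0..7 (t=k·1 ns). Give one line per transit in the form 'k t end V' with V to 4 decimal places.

Γ_L=1.000000, Γ_S=0.428571; launch V₁=5·200/700=1.428571
k=0 src: V=1.4286
k=1 load: inc=1.428571, refl=1.428571·1.000000=1.4286; V=0.000000+1.428571+1.428571=2.8571
k=2 src: inc=1.428571, refl=1.428571·0.428571=0.6122; V=1.428571+1.428571+0.612245=3.4694
k=3 load: inc=0.612245, refl=0.612245·1.000000=0.6122; V=2.857143+0.612245+0.612245=4.0816
k=4 src: inc=0.612245, refl=0.612245·0.428571=0.2624; V=3.469388+0.612245+0.262391=4.3440
k=5 load: inc=0.262391, refl=0.262391·1.000000=0.2624; V=4.081633+0.262391+0.262391=4.6064
k=6 src: inc=0.262391, refl=0.262391·0.428571=0.1125; V=4.344023+0.262391+0.112453=4.7189
k=7 load: inc=0.112453, refl=0.112453·1.000000=0.1125; V=4.606414+0.112453+0.112453=4.8313

0 0 source 1.4286
1 1 load 2.8571
2 2 source 3.4694
3 3 load 4.0816
4 4 source 4.3440
5 5 load 4.6064
6 6 source 4.7189
7 7 load 4.8313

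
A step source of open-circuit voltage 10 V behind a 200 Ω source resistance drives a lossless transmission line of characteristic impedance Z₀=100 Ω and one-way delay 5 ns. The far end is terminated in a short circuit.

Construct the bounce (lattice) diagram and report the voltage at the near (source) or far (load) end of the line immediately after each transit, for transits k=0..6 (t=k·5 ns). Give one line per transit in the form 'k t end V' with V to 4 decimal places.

Γ_L=-1.000000, Γ_S=0.333333; launch V₁=10·100/300=3.333333
k=0 src: V=3.3333
k=1 load: inc=3.333333, refl=3.333333·-1.000000=-3.3333; V=0.000000+3.333333+-3.333333=0.0000
k=2 src: inc=-3.333333, refl=-3.333333·0.333333=-1.1111; V=3.333333+-3.333333+-1.111111=-1.1111
k=3 load: inc=-1.111111, refl=-1.111111·-1.000000=1.1111; V=0.000000+-1.111111+1.111111=0.0000
k=4 src: inc=1.111111, refl=1.111111·0.333333=0.3704; V=-1.111111+1.111111+0.370370=0.3704
k=5 load: inc=0.370370, refl=0.370370·-1.000000=-0.3704; V=0.000000+0.370370+-0.370370=0.0000
k=6 src: inc=-0.370370, refl=-0.370370·0.333333=-0.1235; V=0.370370+-0.370370+-0.123457=-0.1235

0 0 source 3.3333
1 5 load 0.0000
2 10 source -1.1111
3 15 load 0.0000
4 20 source 0.3704
5 25 load 0.0000
6 30 source -0.1235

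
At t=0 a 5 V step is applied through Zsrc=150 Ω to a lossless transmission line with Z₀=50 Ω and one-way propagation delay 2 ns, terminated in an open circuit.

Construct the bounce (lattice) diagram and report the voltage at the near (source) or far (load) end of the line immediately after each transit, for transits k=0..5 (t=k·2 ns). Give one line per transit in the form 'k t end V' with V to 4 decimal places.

Γ_L=1.000000, Γ_S=0.500000; launch V₁=5·50/200=1.250000
k=0 src: V=1.2500
k=1 load: inc=1.250000, refl=1.250000·1.000000=1.2500; V=0.000000+1.250000+1.250000=2.5000
k=2 src: inc=1.250000, refl=1.250000·0.500000=0.6250; V=1.250000+1.250000+0.625000=3.1250
k=3 load: inc=0.625000, refl=0.625000·1.000000=0.6250; V=2.500000+0.625000+0.625000=3.7500
k=4 src: inc=0.625000, refl=0.625000·0.500000=0.3125; V=3.125000+0.625000+0.312500=4.0625
k=5 load: inc=0.312500, refl=0.312500·1.000000=0.3125; V=3.750000+0.312500+0.312500=4.3750

0 0 source 1.2500
1 2 load 2.5000
2 4 source 3.1250
3 6 load 3.7500
4 8 source 4.0625
5 10 load 4.3750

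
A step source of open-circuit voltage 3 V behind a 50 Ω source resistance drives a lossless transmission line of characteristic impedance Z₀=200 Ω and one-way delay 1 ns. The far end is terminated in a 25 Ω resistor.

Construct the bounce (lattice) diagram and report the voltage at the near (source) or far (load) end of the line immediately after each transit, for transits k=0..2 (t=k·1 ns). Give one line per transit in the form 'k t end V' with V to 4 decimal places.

Γ_L=-0.777778, Γ_S=-0.600000; launch V₁=3·200/250=2.400000
k=0 src: V=2.4000
k=1 load: inc=2.400000, refl=2.400000·-0.777778=-1.8667; V=0.000000+2.400000+-1.866667=0.5333
k=2 src: inc=-1.866667, refl=-1.866667·-0.600000=1.1200; V=2.400000+-1.866667+1.120000=1.6533

0 0 source 2.4000
1 1 load 0.5333
2 2 source 1.6533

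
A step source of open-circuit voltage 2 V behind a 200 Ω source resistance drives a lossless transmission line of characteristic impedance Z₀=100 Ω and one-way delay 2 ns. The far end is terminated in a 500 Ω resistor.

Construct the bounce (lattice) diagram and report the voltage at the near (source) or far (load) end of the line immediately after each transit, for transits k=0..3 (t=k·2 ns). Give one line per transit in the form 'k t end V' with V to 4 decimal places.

0 0 source 0.6667
1 2 load 1.1111
2 4 source 1.2593
3 6 load 1.3580

Γ_L=0.666667, Γ_S=0.333333; launch V₁=2·100/300=0.666667
k=0 src: V=0.6667
k=1 load: inc=0.666667, refl=0.666667·0.666667=0.4444; V=0.000000+0.666667+0.444444=1.1111
k=2 src: inc=0.444444, refl=0.444444·0.333333=0.1481; V=0.666667+0.444444+0.148148=1.2593
k=3 load: inc=0.148148, refl=0.148148·0.666667=0.0988; V=1.111111+0.148148+0.098765=1.3580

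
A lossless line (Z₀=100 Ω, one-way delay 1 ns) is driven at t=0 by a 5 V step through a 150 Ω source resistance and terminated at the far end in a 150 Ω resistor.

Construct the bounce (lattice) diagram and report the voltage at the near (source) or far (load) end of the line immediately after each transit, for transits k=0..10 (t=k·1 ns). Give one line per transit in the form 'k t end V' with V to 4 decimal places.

Γ_L=0.200000, Γ_S=0.200000; launch V₁=5·100/250=2.000000
k=0 src: V=2.0000
k=1 load: inc=2.000000, refl=2.000000·0.200000=0.4000; V=0.000000+2.000000+0.400000=2.4000
k=2 src: inc=0.400000, refl=0.400000·0.200000=0.0800; V=2.000000+0.400000+0.080000=2.4800
k=3 load: inc=0.080000, refl=0.080000·0.200000=0.0160; V=2.400000+0.080000+0.016000=2.4960
k=4 src: inc=0.016000, refl=0.016000·0.200000=0.0032; V=2.480000+0.016000+0.003200=2.4992
k=5 load: inc=0.003200, refl=0.003200·0.200000=0.0006; V=2.496000+0.003200+0.000640=2.4998
k=6 src: inc=0.000640, refl=0.000640·0.200000=0.0001; V=2.499200+0.000640+0.000128=2.5000
k=7 load: inc=0.000128, refl=0.000128·0.200000=0.0000; V=2.499840+0.000128+0.000026=2.5000
k=8 src: inc=0.000026, refl=0.000026·0.200000=0.0000; V=2.499968+0.000026+0.000005=2.5000
k=9 load: inc=0.000005, refl=0.000005·0.200000=0.0000; V=2.499994+0.000005+0.000001=2.5000
k=10 src: inc=0.000001, refl=0.000001·0.200000=0.0000; V=2.499999+0.000001+0.000000=2.5000

0 0 source 2.0000
1 1 load 2.4000
2 2 source 2.4800
3 3 load 2.4960
4 4 source 2.4992
5 5 load 2.4998
6 6 source 2.5000
7 7 load 2.5000
8 8 source 2.5000
9 9 load 2.5000
10 10 source 2.5000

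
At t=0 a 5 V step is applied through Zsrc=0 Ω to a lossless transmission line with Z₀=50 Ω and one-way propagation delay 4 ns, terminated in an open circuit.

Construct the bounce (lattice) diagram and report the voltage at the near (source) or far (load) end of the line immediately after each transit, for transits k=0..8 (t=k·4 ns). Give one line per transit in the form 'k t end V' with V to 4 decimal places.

0 0 source 5.0000
1 4 load 10.0000
2 8 source 5.0000
3 12 load 0.0000
4 16 source 5.0000
5 20 load 10.0000
6 24 source 5.0000
7 28 load 0.0000
8 32 source 5.0000

Γ_L=1.000000, Γ_S=-1.000000; launch V₁=5·50/50=5.000000
k=0 src: V=5.0000
k=1 load: inc=5.000000, refl=5.000000·1.000000=5.0000; V=0.000000+5.000000+5.000000=10.0000
k=2 src: inc=5.000000, refl=5.000000·-1.000000=-5.0000; V=5.000000+5.000000+-5.000000=5.0000
k=3 load: inc=-5.000000, refl=-5.000000·1.000000=-5.0000; V=10.000000+-5.000000+-5.000000=0.0000
k=4 src: inc=-5.000000, refl=-5.000000·-1.000000=5.0000; V=5.000000+-5.000000+5.000000=5.0000
k=5 load: inc=5.000000, refl=5.000000·1.000000=5.0000; V=0.000000+5.000000+5.000000=10.0000
k=6 src: inc=5.000000, refl=5.000000·-1.000000=-5.0000; V=5.000000+5.000000+-5.000000=5.0000
k=7 load: inc=-5.000000, refl=-5.000000·1.000000=-5.0000; V=10.000000+-5.000000+-5.000000=0.0000
k=8 src: inc=-5.000000, refl=-5.000000·-1.000000=5.0000; V=5.000000+-5.000000+5.000000=5.0000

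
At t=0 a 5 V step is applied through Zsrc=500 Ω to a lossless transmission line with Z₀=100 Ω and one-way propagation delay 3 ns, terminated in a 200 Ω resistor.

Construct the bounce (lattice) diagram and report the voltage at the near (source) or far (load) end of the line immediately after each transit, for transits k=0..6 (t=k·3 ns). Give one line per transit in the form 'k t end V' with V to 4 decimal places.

0 0 source 0.8333
1 3 load 1.1111
2 6 source 1.2963
3 9 load 1.3580
4 12 source 1.3992
5 15 load 1.4129
6 18 source 1.4220

Γ_L=0.333333, Γ_S=0.666667; launch V₁=5·100/600=0.833333
k=0 src: V=0.8333
k=1 load: inc=0.833333, refl=0.833333·0.333333=0.2778; V=0.000000+0.833333+0.277778=1.1111
k=2 src: inc=0.277778, refl=0.277778·0.666667=0.1852; V=0.833333+0.277778+0.185185=1.2963
k=3 load: inc=0.185185, refl=0.185185·0.333333=0.0617; V=1.111111+0.185185+0.061728=1.3580
k=4 src: inc=0.061728, refl=0.061728·0.666667=0.0412; V=1.296296+0.061728+0.041152=1.3992
k=5 load: inc=0.041152, refl=0.041152·0.333333=0.0137; V=1.358025+0.041152+0.013717=1.4129
k=6 src: inc=0.013717, refl=0.013717·0.666667=0.0091; V=1.399177+0.013717+0.009145=1.4220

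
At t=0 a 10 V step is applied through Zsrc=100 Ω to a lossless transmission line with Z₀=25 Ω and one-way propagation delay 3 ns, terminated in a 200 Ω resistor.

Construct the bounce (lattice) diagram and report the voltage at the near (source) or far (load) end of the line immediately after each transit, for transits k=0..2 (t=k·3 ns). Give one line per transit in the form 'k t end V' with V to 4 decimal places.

0 0 source 2.0000
1 3 load 3.5556
2 6 source 4.4889

Γ_L=0.777778, Γ_S=0.600000; launch V₁=10·25/125=2.000000
k=0 src: V=2.0000
k=1 load: inc=2.000000, refl=2.000000·0.777778=1.5556; V=0.000000+2.000000+1.555556=3.5556
k=2 src: inc=1.555556, refl=1.555556·0.600000=0.9333; V=2.000000+1.555556+0.933333=4.4889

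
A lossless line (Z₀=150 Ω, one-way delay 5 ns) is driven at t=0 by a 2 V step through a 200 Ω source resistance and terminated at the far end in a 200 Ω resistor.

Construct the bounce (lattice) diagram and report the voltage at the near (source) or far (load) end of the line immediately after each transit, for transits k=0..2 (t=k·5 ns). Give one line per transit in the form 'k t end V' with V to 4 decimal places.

Γ_L=0.142857, Γ_S=0.142857; launch V₁=2·150/350=0.857143
k=0 src: V=0.8571
k=1 load: inc=0.857143, refl=0.857143·0.142857=0.1224; V=0.000000+0.857143+0.122449=0.9796
k=2 src: inc=0.122449, refl=0.122449·0.142857=0.0175; V=0.857143+0.122449+0.017493=0.9971

0 0 source 0.8571
1 5 load 0.9796
2 10 source 0.9971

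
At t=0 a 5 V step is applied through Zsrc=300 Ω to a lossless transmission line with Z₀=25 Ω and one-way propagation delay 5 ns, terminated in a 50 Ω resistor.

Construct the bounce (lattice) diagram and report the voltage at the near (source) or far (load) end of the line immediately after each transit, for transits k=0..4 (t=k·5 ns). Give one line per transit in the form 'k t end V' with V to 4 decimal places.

0 0 source 0.3846
1 5 load 0.5128
2 10 source 0.6213
3 15 load 0.6575
4 20 source 0.6881

Γ_L=0.333333, Γ_S=0.846154; launch V₁=5·25/325=0.384615
k=0 src: V=0.3846
k=1 load: inc=0.384615, refl=0.384615·0.333333=0.1282; V=0.000000+0.384615+0.128205=0.5128
k=2 src: inc=0.128205, refl=0.128205·0.846154=0.1085; V=0.384615+0.128205+0.108481=0.6213
k=3 load: inc=0.108481, refl=0.108481·0.333333=0.0362; V=0.512821+0.108481+0.036160=0.6575
k=4 src: inc=0.036160, refl=0.036160·0.846154=0.0306; V=0.621302+0.036160+0.030597=0.6881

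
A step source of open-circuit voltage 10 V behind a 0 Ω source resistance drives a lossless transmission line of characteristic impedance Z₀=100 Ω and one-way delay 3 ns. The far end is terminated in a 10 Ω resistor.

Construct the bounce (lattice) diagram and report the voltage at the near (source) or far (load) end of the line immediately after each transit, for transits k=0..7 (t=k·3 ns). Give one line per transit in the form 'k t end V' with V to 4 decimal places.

Γ_L=-0.818182, Γ_S=-1.000000; launch V₁=10·100/100=10.000000
k=0 src: V=10.0000
k=1 load: inc=10.000000, refl=10.000000·-0.818182=-8.1818; V=0.000000+10.000000+-8.181818=1.8182
k=2 src: inc=-8.181818, refl=-8.181818·-1.000000=8.1818; V=10.000000+-8.181818+8.181818=10.0000
k=3 load: inc=8.181818, refl=8.181818·-0.818182=-6.6942; V=1.818182+8.181818+-6.694215=3.3058
k=4 src: inc=-6.694215, refl=-6.694215·-1.000000=6.6942; V=10.000000+-6.694215+6.694215=10.0000
k=5 load: inc=6.694215, refl=6.694215·-0.818182=-5.4771; V=3.305785+6.694215+-5.477085=4.5229
k=6 src: inc=-5.477085, refl=-5.477085·-1.000000=5.4771; V=10.000000+-5.477085+5.477085=10.0000
k=7 load: inc=5.477085, refl=5.477085·-0.818182=-4.4813; V=4.522915+5.477085+-4.481251=5.5187

0 0 source 10.0000
1 3 load 1.8182
2 6 source 10.0000
3 9 load 3.3058
4 12 source 10.0000
5 15 load 4.5229
6 18 source 10.0000
7 21 load 5.5187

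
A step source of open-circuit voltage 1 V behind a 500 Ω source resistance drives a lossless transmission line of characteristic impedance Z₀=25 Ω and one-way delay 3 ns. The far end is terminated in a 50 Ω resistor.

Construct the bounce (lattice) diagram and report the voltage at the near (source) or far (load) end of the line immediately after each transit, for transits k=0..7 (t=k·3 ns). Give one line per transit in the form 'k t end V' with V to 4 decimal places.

0 0 source 0.0476
1 3 load 0.0635
2 6 source 0.0779
3 9 load 0.0826
4 12 source 0.0870
5 15 load 0.0884
6 18 source 0.0897
7 21 load 0.0902

Γ_L=0.333333, Γ_S=0.904762; launch V₁=1·25/525=0.047619
k=0 src: V=0.0476
k=1 load: inc=0.047619, refl=0.047619·0.333333=0.0159; V=0.000000+0.047619+0.015873=0.0635
k=2 src: inc=0.015873, refl=0.015873·0.904762=0.0144; V=0.047619+0.015873+0.014361=0.0779
k=3 load: inc=0.014361, refl=0.014361·0.333333=0.0048; V=0.063492+0.014361+0.004787=0.0826
k=4 src: inc=0.004787, refl=0.004787·0.904762=0.0043; V=0.077853+0.004787+0.004331=0.0870
k=5 load: inc=0.004331, refl=0.004331·0.333333=0.0014; V=0.082640+0.004331+0.001444=0.0884
k=6 src: inc=0.001444, refl=0.001444·0.904762=0.0013; V=0.086972+0.001444+0.001306=0.0897
k=7 load: inc=0.001306, refl=0.001306·0.333333=0.0004; V=0.088415+0.001306+0.000435=0.0902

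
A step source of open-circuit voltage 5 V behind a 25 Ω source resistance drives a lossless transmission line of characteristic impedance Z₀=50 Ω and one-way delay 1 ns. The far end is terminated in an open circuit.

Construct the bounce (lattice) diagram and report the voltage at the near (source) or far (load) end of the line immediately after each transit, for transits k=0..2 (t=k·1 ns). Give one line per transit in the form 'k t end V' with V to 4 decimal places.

Γ_L=1.000000, Γ_S=-0.333333; launch V₁=5·50/75=3.333333
k=0 src: V=3.3333
k=1 load: inc=3.333333, refl=3.333333·1.000000=3.3333; V=0.000000+3.333333+3.333333=6.6667
k=2 src: inc=3.333333, refl=3.333333·-0.333333=-1.1111; V=3.333333+3.333333+-1.111111=5.5556

0 0 source 3.3333
1 1 load 6.6667
2 2 source 5.5556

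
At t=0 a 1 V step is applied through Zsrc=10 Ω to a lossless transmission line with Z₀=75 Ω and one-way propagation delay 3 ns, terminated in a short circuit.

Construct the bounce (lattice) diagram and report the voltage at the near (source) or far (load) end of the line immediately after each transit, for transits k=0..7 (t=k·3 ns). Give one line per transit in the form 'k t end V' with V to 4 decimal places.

Γ_L=-1.000000, Γ_S=-0.764706; launch V₁=1·75/85=0.882353
k=0 src: V=0.8824
k=1 load: inc=0.882353, refl=0.882353·-1.000000=-0.8824; V=0.000000+0.882353+-0.882353=0.0000
k=2 src: inc=-0.882353, refl=-0.882353·-0.764706=0.6747; V=0.882353+-0.882353+0.674740=0.6747
k=3 load: inc=0.674740, refl=0.674740·-1.000000=-0.6747; V=0.000000+0.674740+-0.674740=0.0000
k=4 src: inc=-0.674740, refl=-0.674740·-0.764706=0.5160; V=0.674740+-0.674740+0.515978=0.5160
k=5 load: inc=0.515978, refl=0.515978·-1.000000=-0.5160; V=0.000000+0.515978+-0.515978=0.0000
k=6 src: inc=-0.515978, refl=-0.515978·-0.764706=0.3946; V=0.515978+-0.515978+0.394571=0.3946
k=7 load: inc=0.394571, refl=0.394571·-1.000000=-0.3946; V=0.000000+0.394571+-0.394571=0.0000

0 0 source 0.8824
1 3 load 0.0000
2 6 source 0.6747
3 9 load 0.0000
4 12 source 0.5160
5 15 load 0.0000
6 18 source 0.3946
7 21 load 0.0000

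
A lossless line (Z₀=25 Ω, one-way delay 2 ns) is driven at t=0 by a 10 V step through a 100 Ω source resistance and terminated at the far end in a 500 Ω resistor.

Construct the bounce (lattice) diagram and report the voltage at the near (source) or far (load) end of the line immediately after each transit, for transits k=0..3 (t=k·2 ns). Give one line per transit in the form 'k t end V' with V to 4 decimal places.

Γ_L=0.904762, Γ_S=0.600000; launch V₁=10·25/125=2.000000
k=0 src: V=2.0000
k=1 load: inc=2.000000, refl=2.000000·0.904762=1.8095; V=0.000000+2.000000+1.809524=3.8095
k=2 src: inc=1.809524, refl=1.809524·0.600000=1.0857; V=2.000000+1.809524+1.085714=4.8952
k=3 load: inc=1.085714, refl=1.085714·0.904762=0.9823; V=3.809524+1.085714+0.982313=5.8776

0 0 source 2.0000
1 2 load 3.8095
2 4 source 4.8952
3 6 load 5.8776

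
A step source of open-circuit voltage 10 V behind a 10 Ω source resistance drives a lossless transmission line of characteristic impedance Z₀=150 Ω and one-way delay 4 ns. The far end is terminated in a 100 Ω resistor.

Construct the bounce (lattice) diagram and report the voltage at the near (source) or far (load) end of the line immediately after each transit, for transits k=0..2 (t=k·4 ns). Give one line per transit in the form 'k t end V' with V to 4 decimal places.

0 0 source 9.3750
1 4 load 7.5000
2 8 source 9.1406

Γ_L=-0.200000, Γ_S=-0.875000; launch V₁=10·150/160=9.375000
k=0 src: V=9.3750
k=1 load: inc=9.375000, refl=9.375000·-0.200000=-1.8750; V=0.000000+9.375000+-1.875000=7.5000
k=2 src: inc=-1.875000, refl=-1.875000·-0.875000=1.6406; V=9.375000+-1.875000+1.640625=9.1406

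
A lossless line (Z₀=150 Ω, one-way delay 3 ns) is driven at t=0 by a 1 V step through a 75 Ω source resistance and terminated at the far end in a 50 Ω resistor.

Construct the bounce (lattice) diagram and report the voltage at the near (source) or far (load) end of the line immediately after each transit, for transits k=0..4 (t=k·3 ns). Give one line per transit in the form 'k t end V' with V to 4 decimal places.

Γ_L=-0.500000, Γ_S=-0.333333; launch V₁=1·150/225=0.666667
k=0 src: V=0.6667
k=1 load: inc=0.666667, refl=0.666667·-0.500000=-0.3333; V=0.000000+0.666667+-0.333333=0.3333
k=2 src: inc=-0.333333, refl=-0.333333·-0.333333=0.1111; V=0.666667+-0.333333+0.111111=0.4444
k=3 load: inc=0.111111, refl=0.111111·-0.500000=-0.0556; V=0.333333+0.111111+-0.055556=0.3889
k=4 src: inc=-0.055556, refl=-0.055556·-0.333333=0.0185; V=0.444444+-0.055556+0.018519=0.4074

0 0 source 0.6667
1 3 load 0.3333
2 6 source 0.4444
3 9 load 0.3889
4 12 source 0.4074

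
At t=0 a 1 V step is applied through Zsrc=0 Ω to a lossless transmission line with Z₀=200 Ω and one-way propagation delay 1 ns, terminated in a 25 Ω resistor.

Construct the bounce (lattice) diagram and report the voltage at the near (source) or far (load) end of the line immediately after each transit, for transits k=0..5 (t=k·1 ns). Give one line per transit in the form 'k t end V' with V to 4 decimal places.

0 0 source 1.0000
1 1 load 0.2222
2 2 source 1.0000
3 3 load 0.3951
4 4 source 1.0000
5 5 load 0.5295

Γ_L=-0.777778, Γ_S=-1.000000; launch V₁=1·200/200=1.000000
k=0 src: V=1.0000
k=1 load: inc=1.000000, refl=1.000000·-0.777778=-0.7778; V=0.000000+1.000000+-0.777778=0.2222
k=2 src: inc=-0.777778, refl=-0.777778·-1.000000=0.7778; V=1.000000+-0.777778+0.777778=1.0000
k=3 load: inc=0.777778, refl=0.777778·-0.777778=-0.6049; V=0.222222+0.777778+-0.604938=0.3951
k=4 src: inc=-0.604938, refl=-0.604938·-1.000000=0.6049; V=1.000000+-0.604938+0.604938=1.0000
k=5 load: inc=0.604938, refl=0.604938·-0.777778=-0.4705; V=0.395062+0.604938+-0.470508=0.5295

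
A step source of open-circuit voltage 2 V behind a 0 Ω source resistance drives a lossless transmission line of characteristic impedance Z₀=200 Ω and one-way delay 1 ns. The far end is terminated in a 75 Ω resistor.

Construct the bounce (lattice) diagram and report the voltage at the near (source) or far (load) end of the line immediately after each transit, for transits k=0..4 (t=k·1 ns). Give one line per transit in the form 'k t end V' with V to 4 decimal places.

Γ_L=-0.454545, Γ_S=-1.000000; launch V₁=2·200/200=2.000000
k=0 src: V=2.0000
k=1 load: inc=2.000000, refl=2.000000·-0.454545=-0.9091; V=0.000000+2.000000+-0.909091=1.0909
k=2 src: inc=-0.909091, refl=-0.909091·-1.000000=0.9091; V=2.000000+-0.909091+0.909091=2.0000
k=3 load: inc=0.909091, refl=0.909091·-0.454545=-0.4132; V=1.090909+0.909091+-0.413223=1.5868
k=4 src: inc=-0.413223, refl=-0.413223·-1.000000=0.4132; V=2.000000+-0.413223+0.413223=2.0000

0 0 source 2.0000
1 1 load 1.0909
2 2 source 2.0000
3 3 load 1.5868
4 4 source 2.0000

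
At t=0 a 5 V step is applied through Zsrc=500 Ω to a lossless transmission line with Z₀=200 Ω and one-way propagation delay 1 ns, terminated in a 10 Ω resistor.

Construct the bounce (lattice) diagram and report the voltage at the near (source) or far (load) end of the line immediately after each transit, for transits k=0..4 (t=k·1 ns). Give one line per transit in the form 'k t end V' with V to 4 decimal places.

0 0 source 1.4286
1 1 load 0.1361
2 2 source -0.4179
3 3 load 0.0833
4 4 source 0.2981

Γ_L=-0.904762, Γ_S=0.428571; launch V₁=5·200/700=1.428571
k=0 src: V=1.4286
k=1 load: inc=1.428571, refl=1.428571·-0.904762=-1.2925; V=0.000000+1.428571+-1.292517=0.1361
k=2 src: inc=-1.292517, refl=-1.292517·0.428571=-0.5539; V=1.428571+-1.292517+-0.553936=-0.4179
k=3 load: inc=-0.553936, refl=-0.553936·-0.904762=0.5012; V=0.136054+-0.553936+0.501180=0.0833
k=4 src: inc=0.501180, refl=0.501180·0.428571=0.2148; V=-0.417881+0.501180+0.214791=0.2981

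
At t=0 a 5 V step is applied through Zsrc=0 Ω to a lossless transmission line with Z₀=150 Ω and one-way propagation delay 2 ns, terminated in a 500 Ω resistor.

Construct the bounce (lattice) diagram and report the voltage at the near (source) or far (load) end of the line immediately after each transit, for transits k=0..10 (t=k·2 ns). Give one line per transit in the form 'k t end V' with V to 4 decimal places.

Γ_L=0.538462, Γ_S=-1.000000; launch V₁=5·150/150=5.000000
k=0 src: V=5.0000
k=1 load: inc=5.000000, refl=5.000000·0.538462=2.6923; V=0.000000+5.000000+2.692308=7.6923
k=2 src: inc=2.692308, refl=2.692308·-1.000000=-2.6923; V=5.000000+2.692308+-2.692308=5.0000
k=3 load: inc=-2.692308, refl=-2.692308·0.538462=-1.4497; V=7.692308+-2.692308+-1.449704=3.5503
k=4 src: inc=-1.449704, refl=-1.449704·-1.000000=1.4497; V=5.000000+-1.449704+1.449704=5.0000
k=5 load: inc=1.449704, refl=1.449704·0.538462=0.7806; V=3.550296+1.449704+0.780610=5.7806
k=6 src: inc=0.780610, refl=0.780610·-1.000000=-0.7806; V=5.000000+0.780610+-0.780610=5.0000
k=7 load: inc=-0.780610, refl=-0.780610·0.538462=-0.4203; V=5.780610+-0.780610+-0.420328=4.5797
k=8 src: inc=-0.420328, refl=-0.420328·-1.000000=0.4203; V=5.000000+-0.420328+0.420328=5.0000
k=9 load: inc=0.420328, refl=0.420328·0.538462=0.2263; V=4.579672+0.420328+0.226331=5.2263
k=10 src: inc=0.226331, refl=0.226331·-1.000000=-0.2263; V=5.000000+0.226331+-0.226331=5.0000

0 0 source 5.0000
1 2 load 7.6923
2 4 source 5.0000
3 6 load 3.5503
4 8 source 5.0000
5 10 load 5.7806
6 12 source 5.0000
7 14 load 4.5797
8 16 source 5.0000
9 18 load 5.2263
10 20 source 5.0000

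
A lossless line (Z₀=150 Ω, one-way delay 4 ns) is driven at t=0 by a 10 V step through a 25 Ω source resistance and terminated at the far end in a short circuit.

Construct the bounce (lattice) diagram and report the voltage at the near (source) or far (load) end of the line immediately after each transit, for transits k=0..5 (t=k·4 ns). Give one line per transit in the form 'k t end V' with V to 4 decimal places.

0 0 source 8.5714
1 4 load 0.0000
2 8 source 6.1224
3 12 load 0.0000
4 16 source 4.3732
5 20 load 0.0000

Γ_L=-1.000000, Γ_S=-0.714286; launch V₁=10·150/175=8.571429
k=0 src: V=8.5714
k=1 load: inc=8.571429, refl=8.571429·-1.000000=-8.5714; V=0.000000+8.571429+-8.571429=0.0000
k=2 src: inc=-8.571429, refl=-8.571429·-0.714286=6.1224; V=8.571429+-8.571429+6.122449=6.1224
k=3 load: inc=6.122449, refl=6.122449·-1.000000=-6.1224; V=0.000000+6.122449+-6.122449=0.0000
k=4 src: inc=-6.122449, refl=-6.122449·-0.714286=4.3732; V=6.122449+-6.122449+4.373178=4.3732
k=5 load: inc=4.373178, refl=4.373178·-1.000000=-4.3732; V=0.000000+4.373178+-4.373178=0.0000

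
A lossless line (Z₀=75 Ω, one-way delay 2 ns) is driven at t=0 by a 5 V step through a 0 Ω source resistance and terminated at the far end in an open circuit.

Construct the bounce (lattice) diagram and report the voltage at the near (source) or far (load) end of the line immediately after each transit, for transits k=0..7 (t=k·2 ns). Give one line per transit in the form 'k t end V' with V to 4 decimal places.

Γ_L=1.000000, Γ_S=-1.000000; launch V₁=5·75/75=5.000000
k=0 src: V=5.0000
k=1 load: inc=5.000000, refl=5.000000·1.000000=5.0000; V=0.000000+5.000000+5.000000=10.0000
k=2 src: inc=5.000000, refl=5.000000·-1.000000=-5.0000; V=5.000000+5.000000+-5.000000=5.0000
k=3 load: inc=-5.000000, refl=-5.000000·1.000000=-5.0000; V=10.000000+-5.000000+-5.000000=0.0000
k=4 src: inc=-5.000000, refl=-5.000000·-1.000000=5.0000; V=5.000000+-5.000000+5.000000=5.0000
k=5 load: inc=5.000000, refl=5.000000·1.000000=5.0000; V=0.000000+5.000000+5.000000=10.0000
k=6 src: inc=5.000000, refl=5.000000·-1.000000=-5.0000; V=5.000000+5.000000+-5.000000=5.0000
k=7 load: inc=-5.000000, refl=-5.000000·1.000000=-5.0000; V=10.000000+-5.000000+-5.000000=0.0000

0 0 source 5.0000
1 2 load 10.0000
2 4 source 5.0000
3 6 load 0.0000
4 8 source 5.0000
5 10 load 10.0000
6 12 source 5.0000
7 14 load 0.0000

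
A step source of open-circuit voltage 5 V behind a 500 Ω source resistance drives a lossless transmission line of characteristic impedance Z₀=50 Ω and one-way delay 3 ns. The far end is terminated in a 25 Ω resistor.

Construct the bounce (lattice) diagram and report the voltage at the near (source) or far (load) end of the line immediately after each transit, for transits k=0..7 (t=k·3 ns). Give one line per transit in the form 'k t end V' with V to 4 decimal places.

Γ_L=-0.333333, Γ_S=0.818182; launch V₁=5·50/550=0.454545
k=0 src: V=0.4545
k=1 load: inc=0.454545, refl=0.454545·-0.333333=-0.1515; V=0.000000+0.454545+-0.151515=0.3030
k=2 src: inc=-0.151515, refl=-0.151515·0.818182=-0.1240; V=0.454545+-0.151515+-0.123967=0.1791
k=3 load: inc=-0.123967, refl=-0.123967·-0.333333=0.0413; V=0.303030+-0.123967+0.041322=0.2204
k=4 src: inc=0.041322, refl=0.041322·0.818182=0.0338; V=0.179063+0.041322+0.033809=0.2542
k=5 load: inc=0.033809, refl=0.033809·-0.333333=-0.0113; V=0.220386+0.033809+-0.011270=0.2429
k=6 src: inc=-0.011270, refl=-0.011270·0.818182=-0.0092; V=0.254195+-0.011270+-0.009221=0.2337
k=7 load: inc=-0.009221, refl=-0.009221·-0.333333=0.0031; V=0.242925+-0.009221+0.003074=0.2368

0 0 source 0.4545
1 3 load 0.3030
2 6 source 0.1791
3 9 load 0.2204
4 12 source 0.2542
5 15 load 0.2429
6 18 source 0.2337
7 21 load 0.2368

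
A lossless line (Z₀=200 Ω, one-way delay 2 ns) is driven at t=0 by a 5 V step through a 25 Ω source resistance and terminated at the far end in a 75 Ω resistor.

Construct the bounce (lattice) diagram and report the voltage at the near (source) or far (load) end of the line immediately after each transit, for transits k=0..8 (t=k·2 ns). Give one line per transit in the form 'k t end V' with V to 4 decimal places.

Γ_L=-0.454545, Γ_S=-0.777778; launch V₁=5·200/225=4.444444
k=0 src: V=4.4444
k=1 load: inc=4.444444, refl=4.444444·-0.454545=-2.0202; V=0.000000+4.444444+-2.020202=2.4242
k=2 src: inc=-2.020202, refl=-2.020202·-0.777778=1.5713; V=4.444444+-2.020202+1.571268=3.9955
k=3 load: inc=1.571268, refl=1.571268·-0.454545=-0.7142; V=2.424242+1.571268+-0.714213=3.2813
k=4 src: inc=-0.714213, refl=-0.714213·-0.777778=0.5555; V=3.995511+-0.714213+0.555499=3.8368
k=5 load: inc=0.555499, refl=0.555499·-0.454545=-0.2525; V=3.281298+0.555499+-0.252499=3.5843
k=6 src: inc=-0.252499, refl=-0.252499·-0.777778=0.1964; V=3.836797+-0.252499+0.196388=3.7807
k=7 load: inc=0.196388, refl=0.196388·-0.454545=-0.0893; V=3.584297+0.196388+-0.089267=3.6914
k=8 src: inc=-0.089267, refl=-0.089267·-0.777778=0.0694; V=3.780686+-0.089267+0.069430=3.7608

0 0 source 4.4444
1 2 load 2.4242
2 4 source 3.9955
3 6 load 3.2813
4 8 source 3.8368
5 10 load 3.5843
6 12 source 3.7807
7 14 load 3.6914
8 16 source 3.7608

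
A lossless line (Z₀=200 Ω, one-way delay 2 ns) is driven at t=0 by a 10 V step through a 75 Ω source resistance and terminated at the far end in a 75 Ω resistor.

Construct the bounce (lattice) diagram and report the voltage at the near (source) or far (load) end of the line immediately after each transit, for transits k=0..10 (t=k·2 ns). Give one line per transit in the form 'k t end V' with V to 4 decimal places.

Γ_L=-0.454545, Γ_S=-0.454545; launch V₁=10·200/275=7.272727
k=0 src: V=7.2727
k=1 load: inc=7.272727, refl=7.272727·-0.454545=-3.3058; V=0.000000+7.272727+-3.305785=3.9669
k=2 src: inc=-3.305785, refl=-3.305785·-0.454545=1.5026; V=7.272727+-3.305785+1.502630=5.4696
k=3 load: inc=1.502630, refl=1.502630·-0.454545=-0.6830; V=3.966942+1.502630+-0.683013=4.7866
k=4 src: inc=-0.683013, refl=-0.683013·-0.454545=0.3105; V=5.469572+-0.683013+0.310461=5.0970
k=5 load: inc=0.310461, refl=0.310461·-0.454545=-0.1411; V=4.786558+0.310461+-0.141118=4.9559
k=6 src: inc=-0.141118, refl=-0.141118·-0.454545=0.0641; V=5.097019+-0.141118+0.064145=5.0200
k=7 load: inc=0.064145, refl=0.064145·-0.454545=-0.0292; V=4.955900+0.064145+-0.029157=4.9909
k=8 src: inc=-0.029157, refl=-0.029157·-0.454545=0.0133; V=5.020045+-0.029157+0.013253=5.0041
k=9 load: inc=0.013253, refl=0.013253·-0.454545=-0.0060; V=4.990889+0.013253+-0.006024=4.9981
k=10 src: inc=-0.006024, refl=-0.006024·-0.454545=0.0027; V=5.004142+-0.006024+0.002738=5.0009

0 0 source 7.2727
1 2 load 3.9669
2 4 source 5.4696
3 6 load 4.7866
4 8 source 5.0970
5 10 load 4.9559
6 12 source 5.0200
7 14 load 4.9909
8 16 source 5.0041
9 18 load 4.9981
10 20 source 5.0009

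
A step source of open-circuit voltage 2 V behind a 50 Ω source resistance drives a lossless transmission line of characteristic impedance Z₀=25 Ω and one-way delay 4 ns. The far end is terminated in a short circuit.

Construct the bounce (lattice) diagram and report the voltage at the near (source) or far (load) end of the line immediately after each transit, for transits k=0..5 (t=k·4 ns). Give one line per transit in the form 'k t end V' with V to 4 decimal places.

Γ_L=-1.000000, Γ_S=0.333333; launch V₁=2·25/75=0.666667
k=0 src: V=0.6667
k=1 load: inc=0.666667, refl=0.666667·-1.000000=-0.6667; V=0.000000+0.666667+-0.666667=0.0000
k=2 src: inc=-0.666667, refl=-0.666667·0.333333=-0.2222; V=0.666667+-0.666667+-0.222222=-0.2222
k=3 load: inc=-0.222222, refl=-0.222222·-1.000000=0.2222; V=0.000000+-0.222222+0.222222=0.0000
k=4 src: inc=0.222222, refl=0.222222·0.333333=0.0741; V=-0.222222+0.222222+0.074074=0.0741
k=5 load: inc=0.074074, refl=0.074074·-1.000000=-0.0741; V=0.000000+0.074074+-0.074074=0.0000

0 0 source 0.6667
1 4 load 0.0000
2 8 source -0.2222
3 12 load 0.0000
4 16 source 0.0741
5 20 load 0.0000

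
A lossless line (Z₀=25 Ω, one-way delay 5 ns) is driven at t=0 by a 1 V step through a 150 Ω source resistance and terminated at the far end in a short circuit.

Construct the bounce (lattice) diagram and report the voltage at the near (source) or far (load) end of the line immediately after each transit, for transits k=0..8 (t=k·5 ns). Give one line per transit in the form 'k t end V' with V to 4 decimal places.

Γ_L=-1.000000, Γ_S=0.714286; launch V₁=1·25/175=0.142857
k=0 src: V=0.1429
k=1 load: inc=0.142857, refl=0.142857·-1.000000=-0.1429; V=0.000000+0.142857+-0.142857=0.0000
k=2 src: inc=-0.142857, refl=-0.142857·0.714286=-0.1020; V=0.142857+-0.142857+-0.102041=-0.1020
k=3 load: inc=-0.102041, refl=-0.102041·-1.000000=0.1020; V=0.000000+-0.102041+0.102041=0.0000
k=4 src: inc=0.102041, refl=0.102041·0.714286=0.0729; V=-0.102041+0.102041+0.072886=0.0729
k=5 load: inc=0.072886, refl=0.072886·-1.000000=-0.0729; V=0.000000+0.072886+-0.072886=0.0000
k=6 src: inc=-0.072886, refl=-0.072886·0.714286=-0.0521; V=0.072886+-0.072886+-0.052062=-0.0521
k=7 load: inc=-0.052062, refl=-0.052062·-1.000000=0.0521; V=0.000000+-0.052062+0.052062=0.0000
k=8 src: inc=0.052062, refl=0.052062·0.714286=0.0372; V=-0.052062+0.052062+0.037187=0.0372

0 0 source 0.1429
1 5 load 0.0000
2 10 source -0.1020
3 15 load 0.0000
4 20 source 0.0729
5 25 load 0.0000
6 30 source -0.0521
7 35 load 0.0000
8 40 source 0.0372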